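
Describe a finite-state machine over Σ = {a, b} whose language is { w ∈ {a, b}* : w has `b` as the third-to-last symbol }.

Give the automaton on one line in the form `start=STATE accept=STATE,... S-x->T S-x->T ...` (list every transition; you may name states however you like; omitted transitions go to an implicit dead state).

start=q0 accept=q11,q12,q13,q14 q0-a->q1 q0-b->q2 q1-a->q3 q1-b->q4 q2-a->q5 q2-b->q6 q3-a->q7 q3-b->q8 q4-a->q9 q4-b->q10 q5-a->q11 q5-b->q12 q6-a->q13 q6-b->q14 q7-a->q7 q7-b->q8 q8-a->q9 q8-b->q10 q9-a->q11 q9-b->q12 q10-a->q13 q10-b->q14 q11-a->q7 q11-b->q8 q12-a->q9 q12-b->q10 q13-a->q11 q13-b->q12 q14-a->q13 q14-b->q14

A DFA must remember the last 3 symbols (since which symbol is third-to-last isn't known until the input ends). Use one state per possible window of the last ≤3 symbols; accept from those whose window starts with `b`.
          a    b  
>  q0     q1   q2 
   q1     q3   q4 
   q2     q5   q6 
   q3     q7   q8 
   q4     q9  q10 
   q5    q11  q12 
   q6    q13  q14 
   q7     q7   q8 
   q8     q9  q10 
   q9    q11  q12 
   q10   q13  q14 
 * q11    q7   q8 
 * q12    q9  q10 
 * q13   q11  q12 
 * q14   q13  q14 
(> = start, * = accepting)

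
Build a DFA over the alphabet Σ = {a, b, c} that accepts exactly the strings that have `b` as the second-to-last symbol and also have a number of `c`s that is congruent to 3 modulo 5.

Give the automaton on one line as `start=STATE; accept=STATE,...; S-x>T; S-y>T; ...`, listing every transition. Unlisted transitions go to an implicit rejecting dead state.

Handle the two conditions separately and then intersect. The first has 13 states tracking the last 2 symbols read; the second has 5 states tracking the count of `c`s modulo 5. A product state is a pair (one from each), accepting exactly when both do. Minimizing collapses redundant product states.
9 states suffice.
        a   b   c  
>  q0   q0  q0  q1 
   q1   q1  q1  q2 
   q2   q2  q3  q4 
   q3   q2  q3  q5 
   q4   q4  q6  q7 
 * q5   q4  q6  q7 
   q6   q5  q8  q7 
   q7   q7  q7  q0 
 * q8   q5  q8  q7 
(> = start, * = accepting)

start=q0; accept=q5,q8; q0-a>q0; q0-b>q0; q0-c>q1; q1-a>q1; q1-b>q1; q1-c>q2; q2-a>q2; q2-b>q3; q2-c>q4; q3-a>q2; q3-b>q3; q3-c>q5; q4-a>q4; q4-b>q6; q4-c>q7; q5-a>q4; q5-b>q6; q5-c>q7; q6-a>q5; q6-b>q8; q6-c>q7; q7-a>q7; q7-b>q7; q7-c>q0; q8-a>q5; q8-b>q8; q8-c>q7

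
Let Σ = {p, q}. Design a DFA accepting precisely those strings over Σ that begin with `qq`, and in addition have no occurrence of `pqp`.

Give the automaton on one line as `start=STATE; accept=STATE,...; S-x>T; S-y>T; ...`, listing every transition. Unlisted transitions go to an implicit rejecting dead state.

start=A; accept=E,H,I; A-p>B; A-q>C; B-p>B; B-q>D; C-p>B; C-q>E; D-p>F; D-q>G; E-p>H; E-q>E; F-p>F; F-q>F; G-p>B; G-q>G; H-p>H; H-q>I; I-p>J; I-q>E; J-p>J; J-q>J

Build one automaton per condition and run them in lockstep. The first has 4 states tracking whether the input so far still matches the prefix `qq`; the second has 4 states tracking partial matches of the forbidden pattern `pqp`. A product state is a pair (one from each), accepting exactly when both do.
A 10-state machine:
       p  q 
>  A   B  C 
   B   B  D 
   C   B  E 
   D   F  G 
 * E   H  E 
   F   F  F 
   G   B  G 
 * H   H  I 
 * I   J  E 
   J   J  J 
(> = start, * = accepting)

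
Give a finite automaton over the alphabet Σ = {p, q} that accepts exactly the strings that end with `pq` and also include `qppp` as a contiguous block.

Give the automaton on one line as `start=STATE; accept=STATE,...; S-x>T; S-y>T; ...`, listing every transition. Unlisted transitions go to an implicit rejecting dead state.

start=S0; accept=S5; S0-p>S0; S0-q>S1; S1-p>S2; S1-q>S1; S2-p>S3; S2-q>S1; S3-p>S4; S3-q>S1; S4-p>S4; S4-q>S5; S5-p>S4; S5-q>S6; S6-p>S4; S6-q>S6

Handle the two conditions separately and then intersect. The first has 3 states tracking how much of the suffix `pq` has currently been matched; the second has 5 states tracking whether and how much of `qppp` has been seen. A product state is a pair (one from each), accepting exactly when both do. Minimizing collapses redundant product states.
7 states suffice.
        p   q  
>  S0   S0  S1 
   S1   S2  S1 
   S2   S3  S1 
   S3   S4  S1 
   S4   S4  S5 
 * S5   S4  S6 
   S6   S4  S6 
(> = start, * = accepting)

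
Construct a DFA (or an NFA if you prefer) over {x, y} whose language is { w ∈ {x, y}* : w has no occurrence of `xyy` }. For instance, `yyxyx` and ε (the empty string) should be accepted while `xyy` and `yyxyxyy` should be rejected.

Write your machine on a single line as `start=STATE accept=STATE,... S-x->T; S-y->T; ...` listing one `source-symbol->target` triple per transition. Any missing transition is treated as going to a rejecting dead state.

start=A; accept=A,B,C; A-x->B; A-y->A; B-x->B; B-y->C; C-x->B; C-y->D; D-x->D; D-y->D

Track partial matches of the forbidden pattern `xyy`. State D is a dead state reached once `xyy` has occurred; every other state accepts. A means no part of `xyy` is currently matched.
A 4-state machine:
       x  y 
>* A   B  A 
 * B   B  C 
 * C   B  D 
   D   D  D 
(> = start, * = accepting)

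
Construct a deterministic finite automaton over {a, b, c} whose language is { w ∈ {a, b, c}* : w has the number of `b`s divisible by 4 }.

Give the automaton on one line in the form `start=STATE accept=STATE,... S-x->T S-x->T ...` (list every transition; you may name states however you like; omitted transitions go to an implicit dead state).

The only thing that matters is how many `b`s have appeared, reduced mod 4. Use one state per residue: q0 for 0, …, q3 for 3. Reading `b` moves to the next residue; anything else stays put. q0 is accepting.
With 4 states:
        a   b   c  
>* q0   q0  q1  q0 
   q1   q1  q2  q1 
   q2   q2  q3  q2 
   q3   q3  q0  q3 
(> = start, * = accepting)

start=q0 accept=q0 q0-a->q0 q0-b->q1 q0-c->q0 q1-a->q1 q1-b->q2 q1-c->q1 q2-a->q2 q2-b->q3 q2-c->q2 q3-a->q3 q3-b->q0 q3-c->q3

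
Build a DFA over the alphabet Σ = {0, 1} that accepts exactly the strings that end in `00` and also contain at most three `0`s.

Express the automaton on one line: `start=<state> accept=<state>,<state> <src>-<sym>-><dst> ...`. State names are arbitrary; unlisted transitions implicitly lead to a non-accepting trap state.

Run two small machines in parallel and take their product. The first has 3 states tracking how much of the suffix `00` has currently been matched; the second has 5 states tracking the count of `0`s, saturating at 4. A product state is a pair (one from each), accepting exactly when both do. Minimizing collapses redundant product states.
With 7 states:
        0   1  
>  S0   S1  S0 
   S1   S2  S3 
 * S2   S4  S5 
   S3   S6  S3 
 * S4   S5  S5 
   S5   S5  S5 
   S6   S4  S5 
(> = start, * = accepting)

start=S0 accept=S2,S4 S0-0->S1 S0-1->S0 S1-0->S2 S1-1->S3 S2-0->S4 S2-1->S5 S3-0->S6 S3-1->S3 S4-0->S5 S4-1->S5 S5-0->S5 S5-1->S5 S6-0->S4 S6-1->S5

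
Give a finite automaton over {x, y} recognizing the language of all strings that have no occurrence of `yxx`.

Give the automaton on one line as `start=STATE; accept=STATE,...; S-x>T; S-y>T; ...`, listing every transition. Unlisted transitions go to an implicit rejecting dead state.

start=q0; accept=q0,q1,q2; q0-x>q0; q0-y>q1; q1-x>q2; q1-y>q1; q2-x>q3; q2-y>q1; q3-x>q3; q3-y>q3

Track partial matches of the forbidden pattern `yxx`. State q3 is a dead state reached once `yxx` has occurred; every other state accepts. q0 means no part of `yxx` is currently matched.
4 states suffice.
        x   y  
>* q0   q0  q1 
 * q1   q2  q1 
 * q2   q3  q1 
   q3   q3  q3 
(> = start, * = accepting)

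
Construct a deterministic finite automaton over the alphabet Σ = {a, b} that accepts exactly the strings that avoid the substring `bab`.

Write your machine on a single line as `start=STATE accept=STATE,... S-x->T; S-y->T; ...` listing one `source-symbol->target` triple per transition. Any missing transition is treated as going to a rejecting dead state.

start=q0; accept=q0,q1,q2; q0-a->q0; q0-b->q1; q1-a->q2; q1-b->q1; q2-a->q0; q2-b->q3; q3-a->q3; q3-b->q3

Track partial matches of the forbidden pattern `bab`. State q3 is a dead state reached once `bab` has occurred; every other state accepts. q0 means no part of `bab` is currently matched.
        a   b  
>* q0   q0  q1 
 * q1   q2  q1 
 * q2   q0  q3 
   q3   q3  q3 
(> = start, * = accepting)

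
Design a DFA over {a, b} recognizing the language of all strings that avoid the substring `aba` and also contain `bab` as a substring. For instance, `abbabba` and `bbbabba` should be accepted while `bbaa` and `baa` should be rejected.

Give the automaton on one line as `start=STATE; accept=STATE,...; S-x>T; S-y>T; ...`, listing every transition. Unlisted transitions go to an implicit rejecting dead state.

Build one automaton per condition and run them in lockstep. One (4 states) tracks partial matches of the forbidden pattern `aba`; the other (4 states) tracks whether and how much of `bab` has been seen. Each combined state is a pair, one component from each; accept when both components accept.
With 12 states:
          a    b  
>  q0     q1   q2 
   q1     q1   q3 
   q2     q4   q2 
   q3     q5   q2 
   q4     q1   q6 
   q5     q7   q8 
 * q6     q8   q9 
   q7     q7  q10 
   q8     q8   q8 
 * q9    q11   q9 
   q10    q5  q10 
 * q11   q11   q6 
(> = start, * = accepting)

start=q0; accept=q6,q9,q11; q0-a>q1; q0-b>q2; q1-a>q1; q1-b>q3; q2-a>q4; q2-b>q2; q3-a>q5; q3-b>q2; q4-a>q1; q4-b>q6; q5-a>q7; q5-b>q8; q6-a>q8; q6-b>q9; q7-a>q7; q7-b>q10; q8-a>q8; q8-b>q8; q9-a>q11; q9-b>q9; q10-a>q5; q10-b>q10; q11-a>q11; q11-b>q6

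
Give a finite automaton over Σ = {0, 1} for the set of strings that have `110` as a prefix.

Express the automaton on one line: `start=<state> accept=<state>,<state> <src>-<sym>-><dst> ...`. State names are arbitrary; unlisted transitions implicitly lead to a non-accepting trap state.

Walk along `110` while the input agrees: from A take `1` to B, and so on. Any deviation drops to the rejecting sink E. Once D is reached the prefix is confirmed and every continuation is accepted.
       0  1 
>  A   E  B 
   B   E  C 
   C   D  E 
 * D   D  D 
   E   E  E 
(> = start, * = accepting)

start=A accept=D A-0->E A-1->B B-0->E B-1->C C-0->D C-1->E D-0->D D-1->D E-0->E E-1->E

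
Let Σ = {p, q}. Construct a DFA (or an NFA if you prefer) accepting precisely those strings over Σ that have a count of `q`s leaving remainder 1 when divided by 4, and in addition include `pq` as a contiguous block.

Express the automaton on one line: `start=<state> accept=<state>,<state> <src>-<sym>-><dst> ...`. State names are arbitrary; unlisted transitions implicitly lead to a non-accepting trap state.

start=S0 accept=S3 S0-p->S1 S0-q->S2 S1-p->S1 S1-q->S3 S2-p->S4 S2-q->S5 S3-p->S3 S3-q->S6 S4-p->S4 S4-q->S6 S5-p->S7 S5-q->S8 S6-p->S6 S6-q->S9 S7-p->S7 S7-q->S9 S8-p->S10 S8-q->S0 S9-p->S9 S9-q->S11 S10-p->S10 S10-q->S11 S11-p->S11 S11-q->S3

Run two small machines in parallel and take their product. The first has 4 states tracking the count of `q`s modulo 4; the second has 3 states tracking whether and how much of `pq` has been seen. A product state is a pair (one from each), accepting exactly when both do.
A 12-state machine:
          p    q  
>  S0     S1   S2 
   S1     S1   S3 
   S2     S4   S5 
 * S3     S3   S6 
   S4     S4   S6 
   S5     S7   S8 
   S6     S6   S9 
   S7     S7   S9 
   S8    S10   S0 
   S9     S9  S11 
   S10   S10  S11 
   S11   S11   S3 
(> = start, * = accepting)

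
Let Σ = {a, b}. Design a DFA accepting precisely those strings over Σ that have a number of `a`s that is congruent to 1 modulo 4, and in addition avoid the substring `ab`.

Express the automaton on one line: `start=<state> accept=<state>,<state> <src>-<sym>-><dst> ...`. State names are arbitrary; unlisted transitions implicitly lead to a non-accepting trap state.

Handle the two conditions separately and then intersect. One (4 states) tracks the count of `a`s modulo 4; the other (3 states) tracks partial matches of the forbidden pattern `ab`. Each combined state is a pair, one component from each; accept when both components accept. Minimizing collapses redundant product states.
A 6-state machine:
        a   b  
>  S0   S1  S0 
 * S1   S2  S3 
   S2   S4  S3 
   S3   S3  S3 
   S4   S5  S3 
   S5   S1  S3 
(> = start, * = accepting)

start=S0 accept=S1 S0-a->S1 S0-b->S0 S1-a->S2 S1-b->S3 S2-a->S4 S2-b->S3 S3-a->S3 S3-b->S3 S4-a->S5 S4-b->S3 S5-a->S1 S5-b->S3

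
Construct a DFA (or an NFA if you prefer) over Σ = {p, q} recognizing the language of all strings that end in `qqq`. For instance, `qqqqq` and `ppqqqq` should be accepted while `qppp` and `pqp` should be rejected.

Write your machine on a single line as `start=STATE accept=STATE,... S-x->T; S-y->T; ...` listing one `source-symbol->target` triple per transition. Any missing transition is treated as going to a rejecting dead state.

start=A; accept=D; A-p->A; A-q->B; B-p->A; B-q->C; C-p->A; C-q->D; D-p->A; D-q->D

Remember how much of `qqq` the current input suffix matches. State A means no match yet; B means the last symbol is `q`; C means the last 2 symbols are `qq`; D means the last 3 symbols are `qqq`. Only D accepts. On a mismatch, fall back to the longest proper suffix that is still a prefix of `qqq`.
With 4 states:
       p  q 
>  A   A  B 
   B   A  C 
   C   A  D 
 * D   A  D 
(> = start, * = accepting)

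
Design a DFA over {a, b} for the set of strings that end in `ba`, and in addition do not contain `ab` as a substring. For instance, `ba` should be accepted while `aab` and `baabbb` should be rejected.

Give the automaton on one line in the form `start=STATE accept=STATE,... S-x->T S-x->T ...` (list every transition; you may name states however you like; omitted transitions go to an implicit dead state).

Handle the two conditions separately and then intersect. One (3 states) tracks how much of the suffix `ba` has currently been matched; the other (3 states) tracks partial matches of the forbidden pattern `ab`. Each combined state is a pair, one component from each; accept when both components accept. After merging equivalent states the machine shrinks.
4 states suffice.
        a   b  
>  s0   s1  s2 
   s1   s1  s1 
   s2   s3  s2 
 * s3   s1  s1 
(> = start, * = accepting)

start=s0 accept=s3 s0-a->s1 s0-b->s2 s1-a->s1 s1-b->s1 s2-a->s3 s2-b->s2 s3-a->s1 s3-b->s1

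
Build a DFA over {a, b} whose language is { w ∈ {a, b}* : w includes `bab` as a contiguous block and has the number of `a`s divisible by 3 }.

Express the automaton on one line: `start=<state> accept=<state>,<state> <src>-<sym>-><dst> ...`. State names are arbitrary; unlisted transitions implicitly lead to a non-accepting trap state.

start=q0 accept=q11 q0-a->q1 q0-b->q2 q1-a->q3 q1-b->q4 q2-a->q5 q2-b->q2 q3-a->q0 q3-b->q6 q4-a->q7 q4-b->q4 q5-a->q3 q5-b->q8 q6-a->q9 q6-b->q6 q7-a->q0 q7-b->q10 q8-a->q10 q8-b->q8 q9-a->q1 q9-b->q11 q10-a->q11 q10-b->q10 q11-a->q8 q11-b->q11

Handle the two conditions separately and then intersect. One (4 states) tracks whether and how much of `bab` has been seen; the other (3 states) tracks the count of `a`s modulo 3. Each combined state is a pair, one component from each; accept when both components accept.
12 states suffice.
          a    b  
>  q0     q1   q2 
   q1     q3   q4 
   q2     q5   q2 
   q3     q0   q6 
   q4     q7   q4 
   q5     q3   q8 
   q6     q9   q6 
   q7     q0  q10 
   q8    q10   q8 
   q9     q1  q11 
   q10   q11  q10 
 * q11    q8  q11 
(> = start, * = accepting)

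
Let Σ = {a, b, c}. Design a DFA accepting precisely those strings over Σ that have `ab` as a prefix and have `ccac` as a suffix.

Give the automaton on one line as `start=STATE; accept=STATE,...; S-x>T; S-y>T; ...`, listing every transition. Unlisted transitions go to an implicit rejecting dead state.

start=q0; accept=q11; q0-a>q1; q0-b>q2; q0-c>q3; q1-a>q2; q1-b>q4; q1-c>q3; q2-a>q2; q2-b>q2; q2-c>q3; q3-a>q2; q3-b>q2; q3-c>q5; q4-a>q4; q4-b>q4; q4-c>q6; q5-a>q7; q5-b>q2; q5-c>q5; q6-a>q4; q6-b>q4; q6-c>q8; q7-a>q2; q7-b>q2; q7-c>q9; q8-a>q10; q8-b>q4; q8-c>q8; q9-a>q2; q9-b>q2; q9-c>q5; q10-a>q4; q10-b>q4; q10-c>q11; q11-a>q4; q11-b>q4; q11-c>q8

Run two small machines in parallel and take their product. One (4 states) tracks whether the input so far still matches the prefix `ab`; the other (5 states) tracks how much of the suffix `ccac` has currently been matched. Each combined state is a pair, one component from each; accept when both components accept.
A 12-state machine:
          a    b    c  
>  q0     q1   q2   q3 
   q1     q2   q4   q3 
   q2     q2   q2   q3 
   q3     q2   q2   q5 
   q4     q4   q4   q6 
   q5     q7   q2   q5 
   q6     q4   q4   q8 
   q7     q2   q2   q9 
   q8    q10   q4   q8 
   q9     q2   q2   q5 
   q10    q4   q4  q11 
 * q11    q4   q4   q8 
(> = start, * = accepting)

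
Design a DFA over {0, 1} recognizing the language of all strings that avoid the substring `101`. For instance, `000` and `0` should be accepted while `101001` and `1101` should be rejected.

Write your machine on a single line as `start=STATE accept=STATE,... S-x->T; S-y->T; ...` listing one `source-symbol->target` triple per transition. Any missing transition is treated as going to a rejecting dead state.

Track partial matches of the forbidden pattern `101`. State q3 is a dead state reached once `101` has occurred; every other state accepts. q0 means no part of `101` is currently matched.
        0   1  
>* q0   q0  q1 
 * q1   q2  q1 
 * q2   q0  q3 
   q3   q3  q3 
(> = start, * = accepting)

start=q0; accept=q0,q1,q2; q0-0->q0; q0-1->q1; q1-0->q2; q1-1->q1; q2-0->q0; q2-1->q3; q3-0->q3; q3-1->q3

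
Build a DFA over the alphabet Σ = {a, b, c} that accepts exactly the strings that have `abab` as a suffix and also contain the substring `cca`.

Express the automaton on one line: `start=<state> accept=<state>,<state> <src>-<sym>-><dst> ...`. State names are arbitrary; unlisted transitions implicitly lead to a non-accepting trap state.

Build one automaton per condition and run them in lockstep. The first has 5 states tracking how much of the suffix `abab` has currently been matched; the second has 4 states tracking whether and how much of `cca` has been seen. A product state is a pair (one from each), accepting exactly when both do.
With 12 states:
          a    b    c  
>  s0     s1   s0   s2 
   s1     s1   s3   s2 
   s2     s1   s0   s4 
   s3     s5   s0   s2 
   s4     s6   s0   s4 
   s5     s1   s7   s2 
   s6     s6   s8   s9 
   s7     s5   s0   s2 
   s8    s10   s9   s9 
   s9     s6   s9   s9 
   s10    s6  s11   s9 
 * s11   s10   s9   s9 
(> = start, * = accepting)

start=s0 accept=s11 s0-a->s1 s0-b->s0 s0-c->s2 s1-a->s1 s1-b->s3 s1-c->s2 s2-a->s1 s2-b->s0 s2-c->s4 s3-a->s5 s3-b->s0 s3-c->s2 s4-a->s6 s4-b->s0 s4-c->s4 s5-a->s1 s5-b->s7 s5-c->s2 s6-a->s6 s6-b->s8 s6-c->s9 s7-a->s5 s7-b->s0 s7-c->s2 s8-a->s10 s8-b->s9 s8-c->s9 s9-a->s6 s9-b->s9 s9-c->s9 s10-a->s6 s10-b->s11 s10-c->s9 s11-a->s10 s11-b->s9 s11-c->s9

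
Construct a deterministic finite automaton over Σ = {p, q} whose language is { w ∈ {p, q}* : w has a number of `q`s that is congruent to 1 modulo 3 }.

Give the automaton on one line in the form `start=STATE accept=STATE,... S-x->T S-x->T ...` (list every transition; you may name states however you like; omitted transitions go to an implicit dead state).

start=A accept=B A-p->A A-q->B B-p->B B-q->C C-p->C C-q->A

The only thing that matters is how many `q`s have appeared, reduced mod 3. Use one state per residue: A for 0, …, C for 2. Reading `q` moves to the next residue; anything else stays put. B is accepting.
A 3-state machine:
       p  q 
>  A   A  B 
 * B   B  C 
   C   C  A 
(> = start, * = accepting)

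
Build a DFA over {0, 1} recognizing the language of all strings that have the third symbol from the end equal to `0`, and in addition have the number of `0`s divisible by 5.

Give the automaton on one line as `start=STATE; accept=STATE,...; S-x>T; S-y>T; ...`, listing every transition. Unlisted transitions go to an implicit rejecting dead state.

Run two small machines in parallel and take their product. The first has 15 states tracking the last 3 symbols read; the second has 5 states tracking the count of `0`s modulo 5. A product state is a pair (one from each), accepting exactly when both do. Minimizing collapses redundant product states.
16 states suffice.
          0    1  
>  S0     S1   S0 
   S1     S2   S1 
   S2     S3   S2 
   S3     S4   S5 
   S4     S6   S7 
   S5     S8   S5 
 * S6     S1   S9 
   S7    S10  S11 
   S8    S12   S7 
 * S9     S1  S13 
 * S10    S1  S14 
   S11   S15  S11 
   S12    S1   S9 
 * S13    S1   S0 
   S14    S1  S13 
   S15    S1  S14 
(> = start, * = accepting)

start=S0; accept=S6,S9,S10,S13; S0-0>S1; S0-1>S0; S1-0>S2; S1-1>S1; S2-0>S3; S2-1>S2; S3-0>S4; S3-1>S5; S4-0>S6; S4-1>S7; S5-0>S8; S5-1>S5; S6-0>S1; S6-1>S9; S7-0>S10; S7-1>S11; S8-0>S12; S8-1>S7; S9-0>S1; S9-1>S13; S10-0>S1; S10-1>S14; S11-0>S15; S11-1>S11; S12-0>S1; S12-1>S9; S13-0>S1; S13-1>S0; S14-0>S1; S14-1>S13; S15-0>S1; S15-1>S14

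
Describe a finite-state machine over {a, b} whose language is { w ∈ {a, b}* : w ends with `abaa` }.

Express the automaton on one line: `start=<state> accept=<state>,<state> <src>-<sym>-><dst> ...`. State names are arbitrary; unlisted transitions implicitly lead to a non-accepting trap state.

Let each state record the length of the longest suffix of the input read so far that is also a prefix of `abaa`. q1 means the last symbol is `a`; q2 means the last 2 symbols are `ab`; q3 means the last 3 symbols are `aba`; q4 means the last 4 symbols are `abaa`. Accept only at q4, where the string currently ends in `abaa`.
        a   b  
>  q0   q1  q0 
   q1   q1  q2 
   q2   q3  q0 
   q3   q4  q2 
 * q4   q1  q2 
(> = start, * = accepting)

start=q0 accept=q4 q0-a->q1 q0-b->q0 q1-a->q1 q1-b->q2 q2-a->q3 q2-b->q0 q3-a->q4 q3-b->q2 q4-a->q1 q4-b->q2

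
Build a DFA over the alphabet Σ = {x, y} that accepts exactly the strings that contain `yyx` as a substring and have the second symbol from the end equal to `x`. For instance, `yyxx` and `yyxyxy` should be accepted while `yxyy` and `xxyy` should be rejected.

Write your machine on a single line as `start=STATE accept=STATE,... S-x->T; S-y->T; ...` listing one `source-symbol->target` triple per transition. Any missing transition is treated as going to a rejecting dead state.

Handle the two conditions separately and then intersect. One (4 states) tracks whether and how much of `yyx` has been seen; the other (7 states) tracks the last 2 symbols read. Each combined state is a pair, one component from each; accept when both components accept.
An 11-state machine:
          x    y  
>  S0     S1   S2 
   S1     S3   S4 
   S2     S5   S6 
   S3     S3   S4 
   S4     S5   S6 
   S5     S3   S4 
   S6     S7   S6 
   S7     S8   S9 
 * S8     S8   S9 
 * S9     S7  S10 
   S10    S7  S10 
(> = start, * = accepting)

start=S0; accept=S8,S9; S0-x->S1; S0-y->S2; S1-x->S3; S1-y->S4; S2-x->S5; S2-y->S6; S3-x->S3; S3-y->S4; S4-x->S5; S4-y->S6; S5-x->S3; S5-y->S4; S6-x->S7; S6-y->S6; S7-x->S8; S7-y->S9; S8-x->S8; S8-y->S9; S9-x->S7; S9-y->S10; S10-x->S7; S10-y->S10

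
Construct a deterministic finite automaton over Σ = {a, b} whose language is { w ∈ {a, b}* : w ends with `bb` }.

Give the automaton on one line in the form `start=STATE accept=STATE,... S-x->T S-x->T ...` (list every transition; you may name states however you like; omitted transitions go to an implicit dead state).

Remember how much of `bb` the current input suffix matches. State s0 means no match yet; s1 means the last symbol is `b`; s2 means the last 2 symbols are `bb`. Only s2 accepts. On a mismatch, fall back to the longest proper suffix that is still a prefix of `bb`.
3 states suffice.
        a   b  
>  s0   s0  s1 
   s1   s0  s2 
 * s2   s0  s2 
(> = start, * = accepting)

start=s0 accept=s2 s0-a->s0 s0-b->s1 s1-a->s0 s1-b->s2 s2-a->s0 s2-b->s2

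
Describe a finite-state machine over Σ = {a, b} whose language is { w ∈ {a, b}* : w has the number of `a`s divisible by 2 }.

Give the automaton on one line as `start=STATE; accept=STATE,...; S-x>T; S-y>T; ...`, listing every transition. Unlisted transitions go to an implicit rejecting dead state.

The only thing that matters is how many `a`s have appeared, reduced mod 2. Use one state per residue: s0 for 0, …, s1 for 1. Reading `a` moves to the next residue; anything else stays put. s0 is accepting.
With 2 states:
        a   b  
>* s0   s1  s0 
   s1   s0  s1 
(> = start, * = accepting)

start=s0; accept=s0; s0-a>s1; s0-b>s0; s1-a>s0; s1-b>s1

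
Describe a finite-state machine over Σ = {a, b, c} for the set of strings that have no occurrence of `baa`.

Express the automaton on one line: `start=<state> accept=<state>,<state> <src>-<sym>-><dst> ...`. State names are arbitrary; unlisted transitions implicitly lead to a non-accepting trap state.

start=q0 accept=q0,q1,q2 q0-a->q0 q0-b->q1 q0-c->q0 q1-a->q2 q1-b->q1 q1-c->q0 q2-a->q3 q2-b->q1 q2-c->q0 q3-a->q3 q3-b->q3 q3-c->q3

Track partial matches of the forbidden pattern `baa`. State q3 is a dead state reached once `baa` has occurred; every other state accepts. q0 means no part of `baa` is currently matched.
4 states suffice.
        a   b   c  
>* q0   q0  q1  q0 
 * q1   q2  q1  q0 
 * q2   q3  q1  q0 
   q3   q3  q3  q3 
(> = start, * = accepting)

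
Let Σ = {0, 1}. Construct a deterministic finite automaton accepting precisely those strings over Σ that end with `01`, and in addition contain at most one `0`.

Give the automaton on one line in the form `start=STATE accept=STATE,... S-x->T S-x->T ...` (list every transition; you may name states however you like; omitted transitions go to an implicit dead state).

start=s0 accept=s3 s0-0->s1 s0-1->s0 s1-0->s2 s1-1->s3 s2-0->s2 s2-1->s4 s3-0->s2 s3-1->s5 s4-0->s2 s4-1->s6 s5-0->s2 s5-1->s5 s6-0->s2 s6-1->s6

Handle the two conditions separately and then intersect. One (3 states) tracks how much of the suffix `01` has currently been matched; the other (3 states) tracks the count of `0`s, saturating at 2. Each combined state is a pair, one component from each; accept when both components accept.
        0   1  
>  s0   s1  s0 
   s1   s2  s3 
   s2   s2  s4 
 * s3   s2  s5 
   s4   s2  s6 
   s5   s2  s5 
   s6   s2  s6 
(> = start, * = accepting)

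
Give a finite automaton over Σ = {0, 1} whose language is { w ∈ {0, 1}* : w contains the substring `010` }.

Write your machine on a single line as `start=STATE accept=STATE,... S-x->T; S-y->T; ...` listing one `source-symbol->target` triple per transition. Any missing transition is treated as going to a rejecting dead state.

States S0..S2 record the length of the longest prefix of `010` that matches the current input suffix. Reaching S3 means `010` has been seen, and we stay there forever. Accept from S3.
4 states suffice.
        0   1  
>  S0   S1  S0 
   S1   S1  S2 
   S2   S3  S0 
 * S3   S3  S3 
(> = start, * = accepting)

start=S0; accept=S3; S0-0->S1; S0-1->S0; S1-0->S1; S1-1->S2; S2-0->S3; S2-1->S0; S3-0->S3; S3-1->S3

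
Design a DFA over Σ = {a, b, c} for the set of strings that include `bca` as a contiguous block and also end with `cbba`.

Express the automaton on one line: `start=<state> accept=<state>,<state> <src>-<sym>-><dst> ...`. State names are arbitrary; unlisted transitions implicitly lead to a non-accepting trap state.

Handle the two conditions separately and then intersect. The first has 4 states tracking whether and how much of `bca` has been seen; the second has 5 states tracking how much of the suffix `cbba` has currently been matched. A product state is a pair (one from each), accepting exactly when both do. After merging equivalent states the machine shrinks.
An 8-state machine:
        a   b   c  
>  q0   q0  q1  q0 
   q1   q0  q1  q2 
   q2   q3  q1  q0 
   q3   q3  q3  q4 
   q4   q3  q5  q4 
   q5   q3  q6  q4 
   q6   q7  q3  q4 
 * q7   q3  q3  q4 
(> = start, * = accepting)

start=q0 accept=q7 q0-a->q0 q0-b->q1 q0-c->q0 q1-a->q0 q1-b->q1 q1-c->q2 q2-a->q3 q2-b->q1 q2-c->q0 q3-a->q3 q3-b->q3 q3-c->q4 q4-a->q3 q4-b->q5 q4-c->q4 q5-a->q3 q5-b->q6 q5-c->q4 q6-a->q7 q6-b->q3 q6-c->q4 q7-a->q3 q7-b->q3 q7-c->q4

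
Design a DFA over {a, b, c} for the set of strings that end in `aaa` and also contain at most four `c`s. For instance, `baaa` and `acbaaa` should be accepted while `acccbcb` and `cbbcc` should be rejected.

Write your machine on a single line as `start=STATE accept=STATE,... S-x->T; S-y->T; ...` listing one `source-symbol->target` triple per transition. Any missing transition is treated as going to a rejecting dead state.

Handle the two conditions separately and then intersect. One (4 states) tracks how much of the suffix `aaa` has currently been matched; the other (6 states) tracks the count of `c`s, saturating at 5. Each combined state is a pair, one component from each; accept when both components accept. Equivalent product states are then merged.
21 states suffice.
          a    b    c  
>  s0     s1   s0   s2 
   s1     s3   s0   s2 
   s2     s4   s2   s5 
   s3     s6   s0   s2 
   s4     s7   s2   s5 
   s5     s8   s5   s9 
 * s6     s6   s0   s2 
   s7    s10   s2   s5 
   s8    s11   s5   s9 
   s9    s12   s9  s13 
 * s10   s10   s2   s5 
   s11   s14   s5   s9 
   s12   s15   s9  s13 
   s13   s16  s13  s17 
 * s14   s14   s5   s9 
   s15   s18   s9  s13 
   s16   s19  s13  s17 
   s17   s17  s17  s17 
 * s18   s18   s9  s13 
   s19   s20  s13  s17 
 * s20   s20  s13  s17 
(> = start, * = accepting)

start=s0; accept=s6,s10,s14,s18,s20; s0-a->s1; s0-b->s0; s0-c->s2; s1-a->s3; s1-b->s0; s1-c->s2; s2-a->s4; s2-b->s2; s2-c->s5; s3-a->s6; s3-b->s0; s3-c->s2; s4-a->s7; s4-b->s2; s4-c->s5; s5-a->s8; s5-b->s5; s5-c->s9; s6-a->s6; s6-b->s0; s6-c->s2; s7-a->s10; s7-b->s2; s7-c->s5; s8-a->s11; s8-b->s5; s8-c->s9; s9-a->s12; s9-b->s9; s9-c->s13; s10-a->s10; s10-b->s2; s10-c->s5; s11-a->s14; s11-b->s5; s11-c->s9; s12-a->s15; s12-b->s9; s12-c->s13; s13-a->s16; s13-b->s13; s13-c->s17; s14-a->s14; s14-b->s5; s14-c->s9; s15-a->s18; s15-b->s9; s15-c->s13; s16-a->s19; s16-b->s13; s16-c->s17; s17-a->s17; s17-b->s17; s17-c->s17; s18-a->s18; s18-b->s9; s18-c->s13; s19-a->s20; s19-b->s13; s19-c->s17; s20-a->s20; s20-b->s13; s20-c->s17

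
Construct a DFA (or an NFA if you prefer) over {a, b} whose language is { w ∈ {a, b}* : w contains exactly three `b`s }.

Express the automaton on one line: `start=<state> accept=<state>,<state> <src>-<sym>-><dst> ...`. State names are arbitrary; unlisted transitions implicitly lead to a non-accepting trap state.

Count `b`s, saturating at 4: states q0 through q3 mean 0 through 3 `b`s seen; q4 means more than 3. Each `b` increments (capped at q4); other symbols loop. Accept from {q3}.
        a   b  
>  q0   q0  q1 
   q1   q1  q2 
   q2   q2  q3 
 * q3   q3  q4 
   q4   q4  q4 
(> = start, * = accepting)

start=q0 accept=q3 q0-a->q0 q0-b->q1 q1-a->q1 q1-b->q2 q2-a->q2 q2-b->q3 q3-a->q3 q3-b->q4 q4-a->q4 q4-b->q4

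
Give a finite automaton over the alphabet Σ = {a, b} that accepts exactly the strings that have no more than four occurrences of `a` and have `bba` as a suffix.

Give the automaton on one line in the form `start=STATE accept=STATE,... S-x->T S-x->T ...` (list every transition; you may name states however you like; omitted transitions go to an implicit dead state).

Handle the two conditions separately and then intersect. One (6 states) tracks the count of `a`s, saturating at 5; the other (4 states) tracks how much of the suffix `bba` has currently been matched. Each combined state is a pair, one component from each; accept when both components accept.
          a    b  
>  q0     q1   q2 
   q1     q3   q4 
   q2     q1   q5 
   q3     q6   q7 
   q4     q3   q8 
   q5     q9   q5 
   q6    q10  q11 
   q7     q6  q12 
   q8    q13   q8 
 * q9     q3   q4 
   q10   q14  q15 
   q11   q10  q16 
   q12   q17  q12 
 * q13    q6   q7 
   q14   q14  q18 
   q15   q14  q19 
   q16   q20  q16 
 * q17   q10  q11 
   q18   q14  q21 
   q19   q22  q19 
 * q20   q14  q15 
   q21   q22  q21 
   q22   q14  q18 
(> = start, * = accepting)

start=q0 accept=q9,q13,q17,q20 q0-a->q1 q0-b->q2 q1-a->q3 q1-b->q4 q2-a->q1 q2-b->q5 q3-a->q6 q3-b->q7 q4-a->q3 q4-b->q8 q5-a->q9 q5-b->q5 q6-a->q10 q6-b->q11 q7-a->q6 q7-b->q12 q8-a->q13 q8-b->q8 q9-a->q3 q9-b->q4 q10-a->q14 q10-b->q15 q11-a->q10 q11-b->q16 q12-a->q17 q12-b->q12 q13-a->q6 q13-b->q7 q14-a->q14 q14-b->q18 q15-a->q14 q15-b->q19 q16-a->q20 q16-b->q16 q17-a->q10 q17-b->q11 q18-a->q14 q18-b->q21 q19-a->q22 q19-b->q19 q20-a->q14 q20-b->q15 q21-a->q22 q21-b->q21 q22-a->q14 q22-b->q18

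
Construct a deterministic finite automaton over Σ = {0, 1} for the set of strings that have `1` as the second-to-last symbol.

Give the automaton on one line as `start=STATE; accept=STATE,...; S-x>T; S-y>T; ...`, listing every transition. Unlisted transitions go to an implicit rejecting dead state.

start=A; accept=F,G; A-0>B; A-1>C; B-0>D; B-1>E; C-0>F; C-1>G; D-0>D; D-1>E; E-0>F; E-1>G; F-0>D; F-1>E; G-0>F; G-1>G

Because acceptance depends on a position counted from the end, the machine has to buffer the most recent 2 symbols. Make each state the string of the last up-to-2 symbols read; on input `x` shift the window left and append `x`. Accept when the buffered window has length 2 and begins with `1`.
       0  1 
>  A   B  C 
   B   D  E 
   C   F  G 
   D   D  E 
   E   F  G 
 * F   D  E 
 * G   F  G 
(> = start, * = accepting)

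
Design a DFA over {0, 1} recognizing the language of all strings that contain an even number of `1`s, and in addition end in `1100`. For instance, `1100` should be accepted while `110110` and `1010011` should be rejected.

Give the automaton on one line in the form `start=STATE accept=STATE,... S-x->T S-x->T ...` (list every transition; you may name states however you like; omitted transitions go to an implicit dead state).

start=A accept=H A-0->A A-1->B B-0->C B-1->D C-0->C C-1->E D-0->F D-1->G E-0->A E-1->G F-0->H F-1->B G-0->I G-1->D H-0->A H-1->B I-0->J I-1->E J-0->C J-1->E

Run two small machines in parallel and take their product. One (2 states) tracks the count of `1`s modulo 2; the other (5 states) tracks how much of the suffix `1100` has currently been matched. Each combined state is a pair, one component from each; accept when both components accept.
With 10 states:
       0  1 
>  A   A  B 
   B   C  D 
   C   C  E 
   D   F  G 
   E   A  G 
   F   H  B 
   G   I  D 
 * H   A  B 
   I   J  E 
   J   C  E 
(> = start, * = accepting)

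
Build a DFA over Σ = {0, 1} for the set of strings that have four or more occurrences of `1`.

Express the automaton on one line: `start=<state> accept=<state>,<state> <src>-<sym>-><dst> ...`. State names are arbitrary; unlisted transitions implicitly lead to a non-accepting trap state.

Count `1`s, saturating at 5: states q0 through q4 mean 0 through 4 `1`s seen; q5 means more than 4. Each `1` increments (capped at q5); other symbols loop. Accept from {q4, q5}.
        0   1  
>  q0   q0  q1 
   q1   q1  q2 
   q2   q2  q3 
   q3   q3  q4 
 * q4   q4  q5 
 * q5   q5  q5 
(> = start, * = accepting)

start=q0 accept=q4,q5 q0-0->q0 q0-1->q1 q1-0->q1 q1-1->q2 q2-0->q2 q2-1->q3 q3-0->q3 q3-1->q4 q4-0->q4 q4-1->q5 q5-0->q5 q5-1->q5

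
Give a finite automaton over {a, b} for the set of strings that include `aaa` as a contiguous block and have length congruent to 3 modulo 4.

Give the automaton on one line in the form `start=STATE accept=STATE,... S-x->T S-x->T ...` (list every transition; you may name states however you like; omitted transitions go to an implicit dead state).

Handle the two conditions separately and then intersect. The first has 4 states tracking whether and how much of `aaa` has been seen; the second has 4 states tracking the input length modulo 4. A product state is a pair (one from each), accepting exactly when both do.
          a    b  
>  s0     s1   s2 
   s1     s3   s4 
   s2     s5   s4 
   s3     s6   s7 
   s4     s8   s7 
   s5     s9   s7 
 * s6    s10  s10 
   s7    s11   s0 
   s8    s12   s0 
   s9    s10   s0 
   s10   s13  s13 
   s11   s14   s2 
   s12   s13   s2 
   s13   s15  s15 
   s14   s15   s4 
   s15    s6   s6 
(> = start, * = accepting)

start=s0 accept=s6 s0-a->s1 s0-b->s2 s1-a->s3 s1-b->s4 s2-a->s5 s2-b->s4 s3-a->s6 s3-b->s7 s4-a->s8 s4-b->s7 s5-a->s9 s5-b->s7 s6-a->s10 s6-b->s10 s7-a->s11 s7-b->s0 s8-a->s12 s8-b->s0 s9-a->s10 s9-b->s0 s10-a->s13 s10-b->s13 s11-a->s14 s11-b->s2 s12-a->s13 s12-b->s2 s13-a->s15 s13-b->s15 s14-a->s15 s14-b->s4 s15-a->s6 s15-b->s6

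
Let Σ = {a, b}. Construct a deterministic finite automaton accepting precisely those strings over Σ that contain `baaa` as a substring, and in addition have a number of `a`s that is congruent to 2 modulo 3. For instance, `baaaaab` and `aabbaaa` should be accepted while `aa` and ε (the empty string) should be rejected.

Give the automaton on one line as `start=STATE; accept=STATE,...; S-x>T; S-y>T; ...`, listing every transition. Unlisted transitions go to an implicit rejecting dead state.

Build one automaton per condition and run them in lockstep. One (5 states) tracks whether and how much of `baaa` has been seen; the other (3 states) tracks the count of `a`s modulo 3. Each combined state is a pair, one component from each; accept when both components accept.
A 15-state machine:
          a    b  
>  s0     s1   s2 
   s1     s3   s4 
   s2     s5   s2 
   s3     s0   s6 
   s4     s7   s4 
   s5     s8   s4 
   s6     s9   s6 
   s7    s10   s6 
   s8    s11   s6 
   s9    s12   s2 
   s10   s13   s2 
   s11   s13  s11 
   s12   s14   s4 
   s13   s14  s13 
 * s14   s11  s14 
(> = start, * = accepting)

start=s0; accept=s14; s0-a>s1; s0-b>s2; s1-a>s3; s1-b>s4; s2-a>s5; s2-b>s2; s3-a>s0; s3-b>s6; s4-a>s7; s4-b>s4; s5-a>s8; s5-b>s4; s6-a>s9; s6-b>s6; s7-a>s10; s7-b>s6; s8-a>s11; s8-b>s6; s9-a>s12; s9-b>s2; s10-a>s13; s10-b>s2; s11-a>s13; s11-b>s11; s12-a>s14; s12-b>s4; s13-a>s14; s13-b>s13; s14-a>s11; s14-b>s14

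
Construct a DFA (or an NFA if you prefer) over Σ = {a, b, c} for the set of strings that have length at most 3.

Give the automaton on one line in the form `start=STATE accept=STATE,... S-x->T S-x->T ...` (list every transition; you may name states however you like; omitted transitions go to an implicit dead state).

start=S0 accept=S0,S1,S2,S3 S0-a->S1 S0-b->S1 S0-c->S1 S1-a->S2 S1-b->S2 S1-c->S2 S2-a->S3 S2-b->S3 S2-c->S3 S3-a->S4 S3-b->S4 S3-c->S4 S4-a->S4 S4-b->S4 S4-c->S4

Count input length up to 4: every symbol moves from S0 toward S4, which means 'more than 3' and absorbs. Accept from {S0, S1, S2, S3}.
5 states suffice.
        a   b   c  
>* S0   S1  S1  S1 
 * S1   S2  S2  S2 
 * S2   S3  S3  S3 
 * S3   S4  S4  S4 
   S4   S4  S4  S4 
(> = start, * = accepting)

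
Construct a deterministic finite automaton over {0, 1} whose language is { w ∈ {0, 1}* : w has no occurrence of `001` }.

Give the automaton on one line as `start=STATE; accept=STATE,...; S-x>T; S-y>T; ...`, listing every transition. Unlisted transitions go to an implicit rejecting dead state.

Track partial matches of the forbidden pattern `001`. State q3 is a dead state reached once `001` has occurred; every other state accepts. q0 means no part of `001` is currently matched.
A 4-state machine:
        0   1  
>* q0   q1  q0 
 * q1   q2  q0 
 * q2   q2  q3 
   q3   q3  q3 
(> = start, * = accepting)

start=q0; accept=q0,q1,q2; q0-0>q1; q0-1>q0; q1-0>q2; q1-1>q0; q2-0>q2; q2-1>q3; q3-0>q3; q3-1>q3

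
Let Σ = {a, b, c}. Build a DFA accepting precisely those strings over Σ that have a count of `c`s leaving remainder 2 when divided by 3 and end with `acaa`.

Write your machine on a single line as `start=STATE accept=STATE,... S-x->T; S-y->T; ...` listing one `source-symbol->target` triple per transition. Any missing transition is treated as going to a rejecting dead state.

start=S0; accept=S6; S0-a->S0; S0-b->S0; S0-c->S1; S1-a->S2; S1-b->S1; S1-c->S3; S2-a->S2; S2-b->S1; S2-c->S4; S3-a->S3; S3-b->S3; S3-c->S0; S4-a->S5; S4-b->S3; S4-c->S0; S5-a->S6; S5-b->S3; S5-c->S0; S6-a->S3; S6-b->S3; S6-c->S0

Handle the two conditions separately and then intersect. One (3 states) tracks the count of `c`s modulo 3; the other (5 states) tracks how much of the suffix `acaa` has currently been matched. Each combined state is a pair, one component from each; accept when both components accept. Minimizing collapses redundant product states.
7 states suffice.
        a   b   c  
>  S0   S0  S0  S1 
   S1   S2  S1  S3 
   S2   S2  S1  S4 
   S3   S3  S3  S0 
   S4   S5  S3  S0 
   S5   S6  S3  S0 
 * S6   S3  S3  S0 
(> = start, * = accepting)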